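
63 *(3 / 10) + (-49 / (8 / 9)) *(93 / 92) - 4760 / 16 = -1230313 / 3680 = -334.32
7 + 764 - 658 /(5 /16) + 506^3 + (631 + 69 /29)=18785259643 /145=129553514.78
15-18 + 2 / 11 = -31 / 11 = -2.82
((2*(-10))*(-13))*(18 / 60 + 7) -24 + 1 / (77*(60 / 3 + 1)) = 1874.00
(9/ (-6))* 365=-1095/ 2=-547.50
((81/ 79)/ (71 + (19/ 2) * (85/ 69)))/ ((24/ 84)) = 39123/ 901627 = 0.04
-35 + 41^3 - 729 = 68157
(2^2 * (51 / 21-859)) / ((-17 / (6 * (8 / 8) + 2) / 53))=10169216 / 119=85455.60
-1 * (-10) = 10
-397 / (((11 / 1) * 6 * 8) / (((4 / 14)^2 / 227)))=-397 / 1468236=-0.00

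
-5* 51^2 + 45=-12960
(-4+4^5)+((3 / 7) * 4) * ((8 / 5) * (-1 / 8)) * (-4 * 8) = 36084 / 35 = 1030.97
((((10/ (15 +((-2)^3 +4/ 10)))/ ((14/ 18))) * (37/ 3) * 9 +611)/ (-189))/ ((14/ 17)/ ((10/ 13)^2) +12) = -0.32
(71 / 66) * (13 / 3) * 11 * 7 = 6461 / 18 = 358.94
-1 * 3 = -3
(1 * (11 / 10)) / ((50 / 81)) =891 / 500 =1.78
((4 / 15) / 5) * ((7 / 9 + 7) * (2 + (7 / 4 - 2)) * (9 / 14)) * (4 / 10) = 14 / 75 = 0.19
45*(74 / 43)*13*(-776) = -781233.49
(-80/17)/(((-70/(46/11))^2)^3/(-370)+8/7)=6134607240160/77505582762409979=0.00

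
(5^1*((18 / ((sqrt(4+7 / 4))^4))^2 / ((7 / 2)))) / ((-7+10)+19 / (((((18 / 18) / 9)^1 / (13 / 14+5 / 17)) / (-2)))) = -1175040 / 1152105397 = -0.00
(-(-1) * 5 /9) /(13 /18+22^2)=2 /1745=0.00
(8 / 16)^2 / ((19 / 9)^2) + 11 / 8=4133 / 2888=1.43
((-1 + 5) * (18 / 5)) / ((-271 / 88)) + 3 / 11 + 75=1052244 / 14905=70.60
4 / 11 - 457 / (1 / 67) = -336805 / 11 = -30618.64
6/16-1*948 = -7581/8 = -947.62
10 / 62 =5 / 31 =0.16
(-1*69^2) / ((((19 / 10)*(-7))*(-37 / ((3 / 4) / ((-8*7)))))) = 71415 / 551152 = 0.13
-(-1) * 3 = 3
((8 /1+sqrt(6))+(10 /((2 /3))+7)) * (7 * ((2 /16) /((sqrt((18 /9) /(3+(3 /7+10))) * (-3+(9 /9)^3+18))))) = sqrt(329) * (sqrt(6)+30) /128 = 4.60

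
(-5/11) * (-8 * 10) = 400/11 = 36.36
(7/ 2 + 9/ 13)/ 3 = 1.40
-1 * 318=-318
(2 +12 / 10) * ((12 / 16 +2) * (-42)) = -1848 / 5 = -369.60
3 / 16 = 0.19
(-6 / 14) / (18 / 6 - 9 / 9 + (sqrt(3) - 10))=0.07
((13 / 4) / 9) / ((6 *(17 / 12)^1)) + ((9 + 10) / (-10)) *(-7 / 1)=10207 / 765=13.34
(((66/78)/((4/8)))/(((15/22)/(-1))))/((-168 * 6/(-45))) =-121/1092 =-0.11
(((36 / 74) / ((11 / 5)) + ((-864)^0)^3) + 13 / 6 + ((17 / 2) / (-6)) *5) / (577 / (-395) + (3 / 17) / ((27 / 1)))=363597105 / 143078408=2.54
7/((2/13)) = 91/2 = 45.50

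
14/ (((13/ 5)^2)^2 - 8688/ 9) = -3750/ 246331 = -0.02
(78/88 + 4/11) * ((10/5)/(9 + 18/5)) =25/126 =0.20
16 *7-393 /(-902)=101417 /902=112.44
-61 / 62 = -0.98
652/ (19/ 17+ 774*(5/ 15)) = 11084/ 4405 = 2.52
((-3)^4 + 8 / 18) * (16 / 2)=5864 / 9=651.56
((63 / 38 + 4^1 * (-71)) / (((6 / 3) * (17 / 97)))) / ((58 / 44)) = -11447843 / 18734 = -611.07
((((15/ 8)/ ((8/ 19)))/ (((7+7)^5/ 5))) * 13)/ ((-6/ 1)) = -6175/ 68841472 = -0.00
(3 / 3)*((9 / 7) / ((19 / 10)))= 90 / 133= 0.68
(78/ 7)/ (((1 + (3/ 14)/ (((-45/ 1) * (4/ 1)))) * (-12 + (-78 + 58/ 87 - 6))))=-1080/ 9229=-0.12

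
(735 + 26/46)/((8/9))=76131/92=827.51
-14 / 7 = -2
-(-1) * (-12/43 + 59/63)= 1781/2709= 0.66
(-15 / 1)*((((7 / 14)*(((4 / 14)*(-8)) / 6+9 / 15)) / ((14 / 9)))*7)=-207 / 28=-7.39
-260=-260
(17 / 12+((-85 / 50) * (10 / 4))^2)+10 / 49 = 46295 / 2352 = 19.68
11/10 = 1.10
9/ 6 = 3/ 2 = 1.50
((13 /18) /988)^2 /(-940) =-1 /1759138560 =-0.00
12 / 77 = 0.16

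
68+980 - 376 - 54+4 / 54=16688 / 27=618.07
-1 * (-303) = 303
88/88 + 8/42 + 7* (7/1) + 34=1768/21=84.19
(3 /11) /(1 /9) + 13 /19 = 656 /209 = 3.14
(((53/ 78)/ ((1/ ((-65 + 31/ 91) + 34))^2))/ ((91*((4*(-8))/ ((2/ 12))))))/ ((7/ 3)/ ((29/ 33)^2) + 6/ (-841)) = -642519795/ 52979055584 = -0.01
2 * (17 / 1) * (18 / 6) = 102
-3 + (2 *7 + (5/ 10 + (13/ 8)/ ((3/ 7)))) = 367/ 24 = 15.29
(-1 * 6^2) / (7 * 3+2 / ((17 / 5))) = -1.67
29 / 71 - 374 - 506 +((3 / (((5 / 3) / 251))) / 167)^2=-43180079724 / 49502975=-872.27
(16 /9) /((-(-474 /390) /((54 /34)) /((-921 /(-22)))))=1436760 /14773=97.26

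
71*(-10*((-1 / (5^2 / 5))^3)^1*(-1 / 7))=-0.81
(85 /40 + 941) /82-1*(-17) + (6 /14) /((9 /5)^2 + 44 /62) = 402145819 /14056112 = 28.61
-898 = -898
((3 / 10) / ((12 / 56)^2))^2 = 9604 / 225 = 42.68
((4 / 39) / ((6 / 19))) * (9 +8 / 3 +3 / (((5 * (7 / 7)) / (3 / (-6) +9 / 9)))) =6821 / 1755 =3.89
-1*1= -1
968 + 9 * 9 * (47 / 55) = 57047 / 55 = 1037.22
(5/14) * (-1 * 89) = -445/14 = -31.79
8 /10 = 4 /5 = 0.80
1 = 1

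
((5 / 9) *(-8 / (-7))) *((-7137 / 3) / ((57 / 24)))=-253760 / 399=-635.99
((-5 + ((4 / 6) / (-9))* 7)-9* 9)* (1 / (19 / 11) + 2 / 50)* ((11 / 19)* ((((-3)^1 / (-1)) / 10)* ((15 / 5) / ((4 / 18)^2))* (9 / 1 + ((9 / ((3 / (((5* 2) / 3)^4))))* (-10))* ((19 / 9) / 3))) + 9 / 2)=595911287944 / 406125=1467310.03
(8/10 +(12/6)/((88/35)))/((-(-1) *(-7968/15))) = -0.00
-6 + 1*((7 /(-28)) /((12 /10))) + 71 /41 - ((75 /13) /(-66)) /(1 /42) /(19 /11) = -571435 /243048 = -2.35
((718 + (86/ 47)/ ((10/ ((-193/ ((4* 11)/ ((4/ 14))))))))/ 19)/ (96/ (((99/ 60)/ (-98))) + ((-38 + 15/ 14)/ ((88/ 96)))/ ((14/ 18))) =-181832847/ 27693698140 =-0.01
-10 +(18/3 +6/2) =-1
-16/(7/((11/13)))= -176/91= -1.93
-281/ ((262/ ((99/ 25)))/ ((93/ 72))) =-287463/ 52400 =-5.49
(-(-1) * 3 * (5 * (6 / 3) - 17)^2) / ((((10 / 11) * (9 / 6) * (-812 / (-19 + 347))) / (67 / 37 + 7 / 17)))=-8826972 / 91205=-96.78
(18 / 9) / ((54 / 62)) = 62 / 27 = 2.30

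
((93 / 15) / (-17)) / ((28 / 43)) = -1333 / 2380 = -0.56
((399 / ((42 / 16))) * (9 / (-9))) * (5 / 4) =-190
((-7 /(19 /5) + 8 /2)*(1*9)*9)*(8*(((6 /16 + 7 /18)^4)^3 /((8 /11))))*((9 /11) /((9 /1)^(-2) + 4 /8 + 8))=31414932481826416015625 /4305913304274532564992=7.30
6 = 6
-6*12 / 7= -72 / 7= -10.29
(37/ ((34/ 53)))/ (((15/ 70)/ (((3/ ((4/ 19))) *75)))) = 19560975/ 68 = 287661.40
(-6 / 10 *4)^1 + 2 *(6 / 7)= -0.69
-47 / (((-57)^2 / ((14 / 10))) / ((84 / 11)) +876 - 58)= -9212 / 219893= -0.04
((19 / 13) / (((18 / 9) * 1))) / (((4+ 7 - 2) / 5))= 95 / 234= 0.41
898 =898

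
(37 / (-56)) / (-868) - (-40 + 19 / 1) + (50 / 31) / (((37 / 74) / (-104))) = -15286395 / 48608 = -314.48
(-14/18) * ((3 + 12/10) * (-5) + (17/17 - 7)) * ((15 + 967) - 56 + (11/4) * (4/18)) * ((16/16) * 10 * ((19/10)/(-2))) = -2218307/12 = -184858.92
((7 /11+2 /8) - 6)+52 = 46.89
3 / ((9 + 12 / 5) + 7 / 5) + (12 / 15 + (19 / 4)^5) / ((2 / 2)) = 12385791 / 5120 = 2419.10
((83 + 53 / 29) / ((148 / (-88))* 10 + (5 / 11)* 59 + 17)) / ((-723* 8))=-205 / 377406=-0.00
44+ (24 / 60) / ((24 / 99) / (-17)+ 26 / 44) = 144584 / 3235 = 44.69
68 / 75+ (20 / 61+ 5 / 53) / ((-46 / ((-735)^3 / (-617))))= -40643328153217 / 6881925450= -5905.81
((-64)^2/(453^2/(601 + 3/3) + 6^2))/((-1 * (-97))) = 2465792/22007457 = 0.11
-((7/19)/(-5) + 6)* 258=-1528.99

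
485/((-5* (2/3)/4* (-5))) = 582/5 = 116.40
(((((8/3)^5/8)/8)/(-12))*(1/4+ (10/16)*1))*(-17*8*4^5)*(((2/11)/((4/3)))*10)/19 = 77987840/50787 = 1535.59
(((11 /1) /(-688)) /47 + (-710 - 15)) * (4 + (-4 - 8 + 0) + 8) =0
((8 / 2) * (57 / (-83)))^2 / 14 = 25992 / 48223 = 0.54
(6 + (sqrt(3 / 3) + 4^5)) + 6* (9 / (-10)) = 1025.60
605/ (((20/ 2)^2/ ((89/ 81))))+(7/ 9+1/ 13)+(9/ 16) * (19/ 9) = 732023/ 84240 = 8.69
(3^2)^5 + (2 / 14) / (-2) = 826685 / 14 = 59048.93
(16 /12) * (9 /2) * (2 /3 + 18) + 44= 156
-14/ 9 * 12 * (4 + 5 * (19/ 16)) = -371/ 2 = -185.50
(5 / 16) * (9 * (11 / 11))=45 / 16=2.81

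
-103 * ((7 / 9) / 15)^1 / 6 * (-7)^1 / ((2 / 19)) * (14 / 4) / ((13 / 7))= 4698757 / 42120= 111.56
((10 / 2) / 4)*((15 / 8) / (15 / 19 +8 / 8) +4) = 6865 / 1088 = 6.31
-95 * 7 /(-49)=13.57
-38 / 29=-1.31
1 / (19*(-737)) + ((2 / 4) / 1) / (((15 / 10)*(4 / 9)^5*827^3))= -578908284743 / 8110312232805376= -0.00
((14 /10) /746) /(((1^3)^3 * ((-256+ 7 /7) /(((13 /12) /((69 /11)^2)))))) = -11011 /54341101800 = -0.00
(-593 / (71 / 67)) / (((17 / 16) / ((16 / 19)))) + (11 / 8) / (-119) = -569598455 / 1284248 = -443.53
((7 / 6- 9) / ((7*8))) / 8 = -47 / 2688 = -0.02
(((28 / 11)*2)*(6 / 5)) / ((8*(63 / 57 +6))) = 266 / 2475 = 0.11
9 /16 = 0.56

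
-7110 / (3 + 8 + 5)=-3555 / 8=-444.38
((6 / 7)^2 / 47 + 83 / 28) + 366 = 3399043 / 9212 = 368.98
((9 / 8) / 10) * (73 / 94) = 657 / 7520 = 0.09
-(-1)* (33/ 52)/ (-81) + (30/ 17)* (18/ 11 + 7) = 3999343/ 262548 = 15.23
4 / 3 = 1.33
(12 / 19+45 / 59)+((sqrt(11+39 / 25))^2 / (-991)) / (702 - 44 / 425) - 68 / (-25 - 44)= 27208033984244 / 11433003878427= 2.38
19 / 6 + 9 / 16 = 179 / 48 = 3.73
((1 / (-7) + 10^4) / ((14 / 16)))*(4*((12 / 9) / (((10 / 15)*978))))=746656 / 7987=93.48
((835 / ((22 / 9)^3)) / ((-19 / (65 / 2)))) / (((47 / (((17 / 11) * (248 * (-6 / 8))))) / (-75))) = -4691594773125 / 104595304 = -44854.74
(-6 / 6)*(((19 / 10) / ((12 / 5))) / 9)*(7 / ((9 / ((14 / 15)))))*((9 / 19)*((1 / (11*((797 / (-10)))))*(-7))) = -343 / 1420254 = -0.00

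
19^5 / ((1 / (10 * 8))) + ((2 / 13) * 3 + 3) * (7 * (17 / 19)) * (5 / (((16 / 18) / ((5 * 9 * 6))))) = 195743396585 / 988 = 198120846.75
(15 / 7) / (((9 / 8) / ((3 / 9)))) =40 / 63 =0.63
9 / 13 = 0.69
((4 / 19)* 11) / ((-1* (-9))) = 44 / 171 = 0.26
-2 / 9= -0.22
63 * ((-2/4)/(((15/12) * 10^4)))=-63/25000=-0.00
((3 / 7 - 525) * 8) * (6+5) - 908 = -329492 / 7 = -47070.29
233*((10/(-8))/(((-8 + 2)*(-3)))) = -16.18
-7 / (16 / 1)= -0.44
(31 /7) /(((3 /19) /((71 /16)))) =41819 /336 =124.46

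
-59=-59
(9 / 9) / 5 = 1 / 5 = 0.20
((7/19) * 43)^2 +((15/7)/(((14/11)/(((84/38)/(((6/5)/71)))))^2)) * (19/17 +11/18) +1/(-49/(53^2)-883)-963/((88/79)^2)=23885535898675275635/618873366885312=38595.19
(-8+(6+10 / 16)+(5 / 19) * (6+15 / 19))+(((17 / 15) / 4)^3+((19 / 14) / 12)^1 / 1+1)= 844699151 / 545832000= 1.55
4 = 4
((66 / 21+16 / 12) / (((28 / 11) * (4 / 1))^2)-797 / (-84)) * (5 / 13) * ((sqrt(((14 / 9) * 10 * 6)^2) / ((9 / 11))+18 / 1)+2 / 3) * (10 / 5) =5579480 / 5733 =973.22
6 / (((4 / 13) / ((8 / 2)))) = 78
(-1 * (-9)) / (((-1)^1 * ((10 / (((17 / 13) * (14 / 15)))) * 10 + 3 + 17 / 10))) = -10710 / 103093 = -0.10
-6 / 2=-3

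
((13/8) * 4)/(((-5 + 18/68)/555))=-122655/161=-761.83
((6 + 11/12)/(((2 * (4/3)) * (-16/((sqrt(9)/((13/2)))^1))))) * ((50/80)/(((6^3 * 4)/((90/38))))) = -2075/16187392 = -0.00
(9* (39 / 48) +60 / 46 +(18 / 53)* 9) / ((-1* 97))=-227679 / 1891888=-0.12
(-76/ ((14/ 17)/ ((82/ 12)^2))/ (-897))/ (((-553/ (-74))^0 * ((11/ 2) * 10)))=0.09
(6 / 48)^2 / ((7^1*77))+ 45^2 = 69854401 / 34496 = 2025.00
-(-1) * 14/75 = 14/75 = 0.19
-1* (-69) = 69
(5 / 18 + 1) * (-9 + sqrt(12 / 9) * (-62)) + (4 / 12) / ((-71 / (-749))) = -1426 * sqrt(3) / 27-3401 / 426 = -99.46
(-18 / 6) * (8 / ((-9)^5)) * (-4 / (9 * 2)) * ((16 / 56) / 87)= -32 / 107882523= -0.00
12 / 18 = 2 / 3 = 0.67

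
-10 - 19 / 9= -12.11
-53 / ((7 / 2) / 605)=-64130 / 7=-9161.43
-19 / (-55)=19 / 55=0.35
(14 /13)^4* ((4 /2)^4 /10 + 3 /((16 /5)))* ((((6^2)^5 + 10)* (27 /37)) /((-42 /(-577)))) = 10931784468756921 /5283785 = 2068930599.70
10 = 10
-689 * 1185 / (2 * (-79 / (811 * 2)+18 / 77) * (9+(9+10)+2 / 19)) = -322910002415 / 4114114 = -78488.35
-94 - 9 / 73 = -6871 / 73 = -94.12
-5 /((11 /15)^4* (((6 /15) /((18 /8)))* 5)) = -2278125 /117128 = -19.45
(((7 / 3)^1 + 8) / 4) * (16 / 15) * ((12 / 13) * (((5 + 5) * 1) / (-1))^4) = 992000 / 39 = 25435.90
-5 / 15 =-1 / 3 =-0.33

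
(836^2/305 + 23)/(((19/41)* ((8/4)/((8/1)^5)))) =474191478784/5795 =81827692.63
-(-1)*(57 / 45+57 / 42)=551 / 210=2.62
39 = 39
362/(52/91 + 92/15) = 19005/352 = 53.99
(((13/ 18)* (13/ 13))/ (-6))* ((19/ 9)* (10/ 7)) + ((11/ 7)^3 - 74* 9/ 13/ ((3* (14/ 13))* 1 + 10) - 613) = -2198267353/ 3584007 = -613.35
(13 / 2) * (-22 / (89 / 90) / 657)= -1430 / 6497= -0.22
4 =4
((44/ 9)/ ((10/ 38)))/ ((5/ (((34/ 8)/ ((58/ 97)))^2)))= 568313009/ 3027600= 187.71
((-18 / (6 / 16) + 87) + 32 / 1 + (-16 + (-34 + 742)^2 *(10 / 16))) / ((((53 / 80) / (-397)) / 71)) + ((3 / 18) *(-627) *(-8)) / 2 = -706580419046 / 53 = -13331706019.74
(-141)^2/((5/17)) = 337977/5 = 67595.40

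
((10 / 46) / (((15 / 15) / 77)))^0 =1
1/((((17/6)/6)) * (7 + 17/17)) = 9/34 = 0.26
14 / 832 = 7 / 416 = 0.02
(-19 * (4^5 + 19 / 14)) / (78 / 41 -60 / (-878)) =-1636379085 / 165536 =-9885.34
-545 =-545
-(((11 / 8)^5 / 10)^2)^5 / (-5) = 11739085287969531650666649599035831993898213898723001 / 71362384635297994052914298472474756819137331200000000000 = 0.00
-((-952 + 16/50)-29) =24517/25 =980.68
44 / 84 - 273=-5722 / 21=-272.48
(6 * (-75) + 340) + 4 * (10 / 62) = -3390 / 31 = -109.35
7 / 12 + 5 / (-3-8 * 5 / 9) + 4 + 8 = 9577 / 804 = 11.91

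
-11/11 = -1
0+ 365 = 365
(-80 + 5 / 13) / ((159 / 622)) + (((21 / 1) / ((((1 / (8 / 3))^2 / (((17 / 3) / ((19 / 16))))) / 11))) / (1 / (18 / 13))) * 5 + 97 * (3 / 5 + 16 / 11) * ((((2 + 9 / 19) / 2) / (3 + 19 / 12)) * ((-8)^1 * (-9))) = 57828.56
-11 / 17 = -0.65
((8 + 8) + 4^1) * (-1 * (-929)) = 18580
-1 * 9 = -9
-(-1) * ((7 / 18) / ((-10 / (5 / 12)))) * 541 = -3787 / 432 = -8.77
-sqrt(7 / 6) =-sqrt(42) / 6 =-1.08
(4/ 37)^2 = 16/ 1369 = 0.01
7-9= -2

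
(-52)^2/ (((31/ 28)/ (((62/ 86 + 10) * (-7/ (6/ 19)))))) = -580411.33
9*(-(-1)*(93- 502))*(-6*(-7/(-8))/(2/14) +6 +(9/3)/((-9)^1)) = 457671/4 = 114417.75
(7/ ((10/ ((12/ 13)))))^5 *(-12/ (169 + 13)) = -112021056/ 15083778125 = -0.01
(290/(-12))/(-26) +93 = 14653/156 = 93.93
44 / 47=0.94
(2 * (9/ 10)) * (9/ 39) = 27/ 65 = 0.42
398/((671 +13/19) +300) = 3781/9231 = 0.41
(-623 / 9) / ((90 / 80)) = -4984 / 81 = -61.53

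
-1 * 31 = -31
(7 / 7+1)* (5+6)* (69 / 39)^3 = 267674 / 2197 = 121.84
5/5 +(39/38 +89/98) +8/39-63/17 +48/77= 387707/6789783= 0.06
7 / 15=0.47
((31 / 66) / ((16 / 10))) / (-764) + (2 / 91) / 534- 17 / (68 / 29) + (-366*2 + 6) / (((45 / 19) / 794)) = -3975940090793477 / 16335359040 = -243394.72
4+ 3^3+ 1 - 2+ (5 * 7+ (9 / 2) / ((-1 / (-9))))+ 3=217 / 2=108.50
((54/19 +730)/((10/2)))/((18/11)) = 89.57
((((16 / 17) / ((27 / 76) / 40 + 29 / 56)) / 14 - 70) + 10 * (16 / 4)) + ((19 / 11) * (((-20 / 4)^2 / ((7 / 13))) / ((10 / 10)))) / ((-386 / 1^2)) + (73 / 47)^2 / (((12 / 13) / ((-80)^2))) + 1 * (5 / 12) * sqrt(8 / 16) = 5 * sqrt(2) / 24 + 56967669040227445 / 3412071363162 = 16696.21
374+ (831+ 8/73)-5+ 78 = 93302/73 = 1278.11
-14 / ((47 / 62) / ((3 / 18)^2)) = -217 / 423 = -0.51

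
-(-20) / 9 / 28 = 0.08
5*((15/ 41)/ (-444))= -0.00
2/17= 0.12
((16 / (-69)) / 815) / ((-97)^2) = -16 / 529115115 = -0.00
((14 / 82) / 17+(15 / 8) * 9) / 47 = 94151 / 262072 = 0.36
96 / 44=24 / 11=2.18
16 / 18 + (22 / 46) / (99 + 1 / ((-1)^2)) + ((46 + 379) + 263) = 14260099 / 20700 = 688.89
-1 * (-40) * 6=240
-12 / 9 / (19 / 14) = -56 / 57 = -0.98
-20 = -20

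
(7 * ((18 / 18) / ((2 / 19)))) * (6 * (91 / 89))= 36309 / 89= 407.97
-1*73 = -73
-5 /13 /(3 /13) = -5 /3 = -1.67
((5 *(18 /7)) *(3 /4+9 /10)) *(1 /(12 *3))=33 /56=0.59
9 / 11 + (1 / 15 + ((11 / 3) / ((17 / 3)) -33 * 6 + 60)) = -382793 / 2805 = -136.47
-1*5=-5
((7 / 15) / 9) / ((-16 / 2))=-7 / 1080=-0.01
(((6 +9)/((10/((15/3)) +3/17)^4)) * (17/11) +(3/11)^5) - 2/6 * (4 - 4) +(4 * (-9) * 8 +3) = -85710841098957/301835503211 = -283.97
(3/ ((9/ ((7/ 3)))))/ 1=7/ 9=0.78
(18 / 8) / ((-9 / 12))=-3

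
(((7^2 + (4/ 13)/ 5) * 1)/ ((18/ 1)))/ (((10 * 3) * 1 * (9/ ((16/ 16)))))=1063/ 105300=0.01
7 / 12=0.58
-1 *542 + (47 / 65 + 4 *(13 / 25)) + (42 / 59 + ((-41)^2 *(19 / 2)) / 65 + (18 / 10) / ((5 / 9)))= -11104643 / 38350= -289.56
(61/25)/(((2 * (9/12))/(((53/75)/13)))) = 6466/73125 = 0.09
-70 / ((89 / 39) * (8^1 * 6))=-455 / 712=-0.64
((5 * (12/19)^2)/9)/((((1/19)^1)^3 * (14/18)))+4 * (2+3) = 13820/7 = 1974.29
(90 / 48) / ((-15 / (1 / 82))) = -1 / 656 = -0.00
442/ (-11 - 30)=-442/ 41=-10.78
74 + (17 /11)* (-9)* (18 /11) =6200 /121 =51.24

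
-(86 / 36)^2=-1849 / 324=-5.71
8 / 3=2.67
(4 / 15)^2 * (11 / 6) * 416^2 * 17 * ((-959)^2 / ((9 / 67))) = 15952555778711552 / 6075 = 2625935107606.84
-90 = -90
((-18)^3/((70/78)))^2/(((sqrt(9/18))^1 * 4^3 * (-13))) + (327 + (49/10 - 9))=3229/10 - 62178597 * sqrt(2)/1225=-71459.81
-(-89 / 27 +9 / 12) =275 / 108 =2.55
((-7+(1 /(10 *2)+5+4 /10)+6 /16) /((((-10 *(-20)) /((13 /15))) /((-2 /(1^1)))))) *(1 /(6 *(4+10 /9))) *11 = 6721 /1840000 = 0.00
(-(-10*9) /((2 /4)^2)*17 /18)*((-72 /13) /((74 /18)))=-220320 /481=-458.05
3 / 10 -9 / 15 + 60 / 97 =309 / 970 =0.32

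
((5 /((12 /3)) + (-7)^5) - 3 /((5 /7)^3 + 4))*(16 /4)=-33545649 /499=-67225.75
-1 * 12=-12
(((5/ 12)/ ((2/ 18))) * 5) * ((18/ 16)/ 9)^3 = 75/ 2048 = 0.04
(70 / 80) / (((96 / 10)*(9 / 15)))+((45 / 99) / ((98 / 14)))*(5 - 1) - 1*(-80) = 7132835 / 88704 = 80.41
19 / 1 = 19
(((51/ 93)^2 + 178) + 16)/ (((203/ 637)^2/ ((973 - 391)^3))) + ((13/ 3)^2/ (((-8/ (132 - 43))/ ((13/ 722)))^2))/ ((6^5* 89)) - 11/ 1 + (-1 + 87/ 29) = 711709373087287391042369130929/ 1887002666872233984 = 377163946602.67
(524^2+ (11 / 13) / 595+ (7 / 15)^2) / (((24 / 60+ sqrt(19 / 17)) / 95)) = -3631778464924 / 333333+ 9079446162310 * sqrt(323) / 5666661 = 17900734.71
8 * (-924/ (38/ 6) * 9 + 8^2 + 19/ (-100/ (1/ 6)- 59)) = -125117992/ 12521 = -9992.65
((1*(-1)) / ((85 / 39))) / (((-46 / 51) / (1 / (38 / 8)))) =234 / 2185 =0.11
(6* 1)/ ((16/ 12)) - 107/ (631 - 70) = 4835/ 1122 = 4.31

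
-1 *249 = -249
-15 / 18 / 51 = -5 / 306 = -0.02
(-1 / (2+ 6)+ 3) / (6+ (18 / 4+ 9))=23 / 156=0.15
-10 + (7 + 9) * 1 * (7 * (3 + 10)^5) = 41584806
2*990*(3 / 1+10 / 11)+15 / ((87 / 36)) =224640 / 29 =7746.21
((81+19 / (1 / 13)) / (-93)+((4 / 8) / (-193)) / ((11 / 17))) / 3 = -1394269 / 1184634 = -1.18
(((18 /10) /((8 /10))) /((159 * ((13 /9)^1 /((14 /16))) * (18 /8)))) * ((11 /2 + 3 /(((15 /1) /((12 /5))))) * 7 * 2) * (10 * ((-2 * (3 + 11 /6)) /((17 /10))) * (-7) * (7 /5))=1601467 /9010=177.74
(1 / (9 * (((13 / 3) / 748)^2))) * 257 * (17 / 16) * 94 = 14361278734 / 169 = 84977980.67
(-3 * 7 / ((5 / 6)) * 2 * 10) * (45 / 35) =-648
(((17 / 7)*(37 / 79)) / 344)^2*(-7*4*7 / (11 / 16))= -395641 / 126935699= -0.00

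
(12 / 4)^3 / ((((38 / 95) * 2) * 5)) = 27 / 4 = 6.75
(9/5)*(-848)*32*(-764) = 186587136/5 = 37317427.20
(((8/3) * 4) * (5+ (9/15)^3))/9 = 20864/3375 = 6.18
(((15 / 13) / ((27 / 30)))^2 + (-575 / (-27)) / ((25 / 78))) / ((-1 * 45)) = -103562 / 68445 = -1.51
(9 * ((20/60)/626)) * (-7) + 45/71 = 26679/44446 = 0.60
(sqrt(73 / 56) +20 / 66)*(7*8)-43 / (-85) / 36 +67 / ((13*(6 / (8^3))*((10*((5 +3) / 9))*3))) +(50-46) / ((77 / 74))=114314051 / 3063060 +2*sqrt(1022)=101.26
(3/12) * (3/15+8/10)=1/4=0.25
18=18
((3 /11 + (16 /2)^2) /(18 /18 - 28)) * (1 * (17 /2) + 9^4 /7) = -1337341 /594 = -2251.42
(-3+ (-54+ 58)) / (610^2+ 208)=1 / 372308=0.00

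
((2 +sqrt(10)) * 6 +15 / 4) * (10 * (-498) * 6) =-179280 * sqrt(10)- 470610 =-1037543.14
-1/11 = -0.09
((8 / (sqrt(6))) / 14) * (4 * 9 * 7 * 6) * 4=576 * sqrt(6)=1410.91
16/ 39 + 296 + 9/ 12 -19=43393/ 156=278.16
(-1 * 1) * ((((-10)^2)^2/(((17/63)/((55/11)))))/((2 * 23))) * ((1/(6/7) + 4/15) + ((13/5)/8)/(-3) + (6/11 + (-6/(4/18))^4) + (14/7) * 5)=-9207420980625/4301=-2140762841.35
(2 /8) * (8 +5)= 13 /4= 3.25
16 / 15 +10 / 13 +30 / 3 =2308 / 195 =11.84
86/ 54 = 43/ 27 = 1.59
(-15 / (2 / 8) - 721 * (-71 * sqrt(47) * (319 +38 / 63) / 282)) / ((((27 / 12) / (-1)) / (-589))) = -47120 / 3 +173457266390 * sqrt(47) / 11421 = 104105045.13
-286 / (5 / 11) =-3146 / 5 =-629.20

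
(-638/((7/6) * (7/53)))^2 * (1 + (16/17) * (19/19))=1358343276048/40817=33278861.16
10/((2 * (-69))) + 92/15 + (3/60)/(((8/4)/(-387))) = -665/184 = -3.61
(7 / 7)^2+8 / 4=3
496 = 496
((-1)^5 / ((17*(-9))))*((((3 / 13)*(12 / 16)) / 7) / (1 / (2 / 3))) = 1 / 9282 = 0.00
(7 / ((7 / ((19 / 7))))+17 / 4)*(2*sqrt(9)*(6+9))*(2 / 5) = 1755 / 7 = 250.71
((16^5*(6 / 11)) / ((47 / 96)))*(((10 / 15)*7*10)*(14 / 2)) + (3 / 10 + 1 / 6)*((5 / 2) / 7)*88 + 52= 591900283880 / 1551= 381624941.25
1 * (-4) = -4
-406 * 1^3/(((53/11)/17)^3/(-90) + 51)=-238942477620/30014792893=-7.96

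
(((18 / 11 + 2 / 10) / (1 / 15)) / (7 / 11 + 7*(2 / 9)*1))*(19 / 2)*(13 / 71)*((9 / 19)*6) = 957177 / 15407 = 62.13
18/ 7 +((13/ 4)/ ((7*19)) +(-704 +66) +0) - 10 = -645.40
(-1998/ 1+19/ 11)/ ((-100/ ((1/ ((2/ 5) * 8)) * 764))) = 4194169/ 880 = 4766.10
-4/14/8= -1/28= -0.04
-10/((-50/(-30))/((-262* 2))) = 3144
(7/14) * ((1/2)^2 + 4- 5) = -3/8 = -0.38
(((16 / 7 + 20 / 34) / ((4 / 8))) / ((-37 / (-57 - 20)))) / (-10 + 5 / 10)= -792 / 629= -1.26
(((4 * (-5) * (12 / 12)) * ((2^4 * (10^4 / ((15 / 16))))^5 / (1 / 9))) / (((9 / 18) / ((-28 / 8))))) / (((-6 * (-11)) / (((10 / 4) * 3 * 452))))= 2783083832226611200000000000000000 / 297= 9370652633759633670033670000000.00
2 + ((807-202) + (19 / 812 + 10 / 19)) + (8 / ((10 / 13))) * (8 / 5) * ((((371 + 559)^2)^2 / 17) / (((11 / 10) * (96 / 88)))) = 160034457048561709 / 262276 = 610175757784.02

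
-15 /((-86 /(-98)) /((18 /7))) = -43.95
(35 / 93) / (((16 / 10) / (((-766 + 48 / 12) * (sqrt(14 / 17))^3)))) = -155575 * sqrt(238) / 17918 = -133.95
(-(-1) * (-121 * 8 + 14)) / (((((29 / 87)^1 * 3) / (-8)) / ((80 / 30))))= 20352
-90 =-90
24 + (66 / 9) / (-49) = 3506 / 147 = 23.85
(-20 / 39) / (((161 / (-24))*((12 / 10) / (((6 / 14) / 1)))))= 400 / 14651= 0.03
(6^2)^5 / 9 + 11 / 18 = 120932363 / 18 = 6718464.61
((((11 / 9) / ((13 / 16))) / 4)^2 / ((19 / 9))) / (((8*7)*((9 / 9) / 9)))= 242 / 22477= 0.01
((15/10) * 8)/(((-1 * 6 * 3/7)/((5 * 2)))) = -140/3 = -46.67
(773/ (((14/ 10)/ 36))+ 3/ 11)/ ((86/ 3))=4591683/ 6622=693.40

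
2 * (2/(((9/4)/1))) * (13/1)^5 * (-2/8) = -1485172/9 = -165019.11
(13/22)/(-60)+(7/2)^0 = 1307/1320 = 0.99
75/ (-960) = -5/ 64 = -0.08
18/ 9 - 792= -790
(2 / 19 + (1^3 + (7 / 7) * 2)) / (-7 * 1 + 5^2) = 59 / 342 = 0.17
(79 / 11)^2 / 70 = 0.74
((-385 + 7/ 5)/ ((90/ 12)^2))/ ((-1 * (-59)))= -7672/ 66375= -0.12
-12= -12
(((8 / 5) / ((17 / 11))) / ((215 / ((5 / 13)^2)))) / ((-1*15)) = -88 / 1853085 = -0.00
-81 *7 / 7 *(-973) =78813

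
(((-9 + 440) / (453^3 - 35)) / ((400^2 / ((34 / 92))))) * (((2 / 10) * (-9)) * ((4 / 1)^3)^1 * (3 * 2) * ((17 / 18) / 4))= -373677 / 213807176600000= -0.00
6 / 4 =3 / 2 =1.50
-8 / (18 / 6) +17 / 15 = -23 / 15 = -1.53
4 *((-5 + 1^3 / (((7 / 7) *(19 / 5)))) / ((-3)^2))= -40 / 19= -2.11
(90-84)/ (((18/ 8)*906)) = 4/ 1359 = 0.00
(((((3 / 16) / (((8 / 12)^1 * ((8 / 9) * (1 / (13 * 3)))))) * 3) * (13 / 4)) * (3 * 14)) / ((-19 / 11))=-2925.52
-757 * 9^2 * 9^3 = -44700093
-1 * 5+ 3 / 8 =-37 / 8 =-4.62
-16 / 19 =-0.84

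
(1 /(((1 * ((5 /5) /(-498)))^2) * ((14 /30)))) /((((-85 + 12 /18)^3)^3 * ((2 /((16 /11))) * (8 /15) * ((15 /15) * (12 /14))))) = -183054852450 /46717261351587040851263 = -0.00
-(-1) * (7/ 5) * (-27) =-189/ 5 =-37.80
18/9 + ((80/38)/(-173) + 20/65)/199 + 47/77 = 1710169625/654767113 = 2.61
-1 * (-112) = 112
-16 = -16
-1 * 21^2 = -441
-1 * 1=-1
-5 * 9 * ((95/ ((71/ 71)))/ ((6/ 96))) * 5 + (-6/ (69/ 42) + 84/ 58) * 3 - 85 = -228175105/ 667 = -342091.61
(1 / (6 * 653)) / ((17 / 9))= 0.00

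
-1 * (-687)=687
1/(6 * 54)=1/324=0.00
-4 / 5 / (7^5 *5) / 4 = -1 / 420175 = -0.00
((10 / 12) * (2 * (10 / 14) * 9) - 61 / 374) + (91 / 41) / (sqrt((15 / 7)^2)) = 18655811 / 1610070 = 11.59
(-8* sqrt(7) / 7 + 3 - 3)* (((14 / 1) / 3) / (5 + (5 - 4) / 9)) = -24* sqrt(7) / 23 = -2.76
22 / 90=11 / 45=0.24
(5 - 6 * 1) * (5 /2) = -5 /2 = -2.50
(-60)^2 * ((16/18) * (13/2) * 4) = 83200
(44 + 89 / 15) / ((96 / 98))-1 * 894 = -606979 / 720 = -843.03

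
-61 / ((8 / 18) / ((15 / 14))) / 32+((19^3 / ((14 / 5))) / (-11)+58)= -3337049 / 19712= -169.29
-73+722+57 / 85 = 55222 / 85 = 649.67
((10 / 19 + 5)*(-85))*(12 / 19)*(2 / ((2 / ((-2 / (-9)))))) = -23800 / 361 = -65.93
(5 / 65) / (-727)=-1 / 9451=-0.00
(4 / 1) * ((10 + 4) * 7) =392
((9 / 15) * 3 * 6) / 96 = 9 / 80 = 0.11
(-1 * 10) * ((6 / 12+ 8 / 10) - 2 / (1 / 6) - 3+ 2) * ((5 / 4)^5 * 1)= 365625 / 1024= 357.06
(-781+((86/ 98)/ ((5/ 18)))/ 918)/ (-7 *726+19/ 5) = 9758552/ 63452109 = 0.15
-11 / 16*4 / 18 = -11 / 72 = -0.15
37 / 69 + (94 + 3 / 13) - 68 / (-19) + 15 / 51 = 98.64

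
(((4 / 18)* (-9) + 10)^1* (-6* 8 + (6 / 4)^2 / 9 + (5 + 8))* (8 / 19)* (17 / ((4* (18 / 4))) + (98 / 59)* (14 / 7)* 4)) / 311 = -16807880 / 3137679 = -5.36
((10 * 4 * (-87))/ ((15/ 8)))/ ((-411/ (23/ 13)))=42688/ 5343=7.99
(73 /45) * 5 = 8.11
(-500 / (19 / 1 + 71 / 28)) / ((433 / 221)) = -3094000 / 261099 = -11.85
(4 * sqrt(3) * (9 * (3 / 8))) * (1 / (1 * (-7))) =-27 * sqrt(3) / 14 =-3.34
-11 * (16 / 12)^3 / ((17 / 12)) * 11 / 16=-1936 / 153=-12.65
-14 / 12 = -1.17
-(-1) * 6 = 6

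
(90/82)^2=2025/1681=1.20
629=629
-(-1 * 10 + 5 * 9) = -35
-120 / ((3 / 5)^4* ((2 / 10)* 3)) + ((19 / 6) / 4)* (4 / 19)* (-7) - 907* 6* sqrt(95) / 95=-250189 / 162 - 5442* sqrt(95) / 95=-2102.71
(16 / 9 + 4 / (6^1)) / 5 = 22 / 45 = 0.49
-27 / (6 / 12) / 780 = -0.07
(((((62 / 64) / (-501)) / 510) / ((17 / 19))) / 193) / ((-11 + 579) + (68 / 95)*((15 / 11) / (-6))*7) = -123101 / 3178243462366080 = -0.00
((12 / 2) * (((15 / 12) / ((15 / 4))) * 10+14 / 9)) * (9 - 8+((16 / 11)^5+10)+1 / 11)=7559408 / 14641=516.32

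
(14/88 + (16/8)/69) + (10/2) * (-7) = -105689/3036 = -34.81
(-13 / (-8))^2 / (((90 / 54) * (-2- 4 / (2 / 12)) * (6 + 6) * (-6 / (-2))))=-13 / 7680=-0.00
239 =239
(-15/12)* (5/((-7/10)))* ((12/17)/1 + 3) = 1125/34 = 33.09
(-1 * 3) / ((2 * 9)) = -1 / 6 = -0.17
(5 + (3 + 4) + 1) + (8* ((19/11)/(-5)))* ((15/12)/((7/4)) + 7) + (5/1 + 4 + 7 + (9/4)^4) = 3282977/98560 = 33.31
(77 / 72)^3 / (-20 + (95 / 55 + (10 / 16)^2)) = -5021863 / 73419048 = -0.07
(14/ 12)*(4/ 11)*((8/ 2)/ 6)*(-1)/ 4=-7/ 99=-0.07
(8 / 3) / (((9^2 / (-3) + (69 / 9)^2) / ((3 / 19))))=36 / 2717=0.01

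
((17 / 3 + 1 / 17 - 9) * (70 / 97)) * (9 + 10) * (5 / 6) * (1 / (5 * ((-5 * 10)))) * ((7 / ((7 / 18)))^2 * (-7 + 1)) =-2398788 / 8245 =-290.94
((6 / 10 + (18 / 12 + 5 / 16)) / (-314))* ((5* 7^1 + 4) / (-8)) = 7527 / 200960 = 0.04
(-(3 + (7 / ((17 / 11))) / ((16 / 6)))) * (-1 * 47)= 220.83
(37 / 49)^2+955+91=2512815 / 2401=1046.57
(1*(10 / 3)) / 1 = 10 / 3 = 3.33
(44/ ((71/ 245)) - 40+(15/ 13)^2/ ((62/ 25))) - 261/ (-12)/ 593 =99175669573/ 882310468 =112.40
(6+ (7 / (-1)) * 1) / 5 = -1 / 5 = -0.20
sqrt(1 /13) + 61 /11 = sqrt(13) /13 + 61 /11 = 5.82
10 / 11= 0.91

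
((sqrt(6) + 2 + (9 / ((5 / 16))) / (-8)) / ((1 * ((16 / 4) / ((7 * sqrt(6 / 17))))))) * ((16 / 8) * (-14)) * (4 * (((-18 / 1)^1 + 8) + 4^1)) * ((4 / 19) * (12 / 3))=-150528 * sqrt(102) / 1615 + 112896 * sqrt(17) / 323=499.78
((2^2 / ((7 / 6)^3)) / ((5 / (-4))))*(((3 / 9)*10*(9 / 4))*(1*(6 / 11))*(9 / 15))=-93312 / 18865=-4.95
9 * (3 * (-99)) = -2673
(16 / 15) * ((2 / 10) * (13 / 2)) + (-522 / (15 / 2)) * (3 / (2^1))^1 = -103.01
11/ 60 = 0.18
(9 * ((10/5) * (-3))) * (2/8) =-27/2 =-13.50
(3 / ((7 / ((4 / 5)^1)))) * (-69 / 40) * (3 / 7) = -621 / 2450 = -0.25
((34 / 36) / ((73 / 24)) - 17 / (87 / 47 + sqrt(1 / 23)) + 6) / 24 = -112601585 / 903390768 + 37553 * sqrt(23) / 4125072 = -0.08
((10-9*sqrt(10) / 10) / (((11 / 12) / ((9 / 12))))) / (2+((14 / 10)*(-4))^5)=-46875 / 31540883+16875*sqrt(10) / 126163532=-0.00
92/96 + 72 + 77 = 3599/24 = 149.96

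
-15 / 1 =-15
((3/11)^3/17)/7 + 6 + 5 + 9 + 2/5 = 16155813/791945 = 20.40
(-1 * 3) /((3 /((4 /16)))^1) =-1 /4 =-0.25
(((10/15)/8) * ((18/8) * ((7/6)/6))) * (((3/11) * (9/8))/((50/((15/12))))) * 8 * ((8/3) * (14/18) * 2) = 49/5280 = 0.01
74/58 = 37/29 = 1.28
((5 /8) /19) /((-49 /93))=-465 /7448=-0.06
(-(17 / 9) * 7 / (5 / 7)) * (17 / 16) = -14161 / 720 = -19.67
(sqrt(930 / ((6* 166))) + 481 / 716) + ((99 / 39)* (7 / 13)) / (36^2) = 8792995 / 13068432 + sqrt(25730) / 166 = 1.64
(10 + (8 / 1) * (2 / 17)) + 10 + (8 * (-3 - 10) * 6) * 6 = -3723.06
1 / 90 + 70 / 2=3151 / 90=35.01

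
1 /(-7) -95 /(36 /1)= -701 /252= -2.78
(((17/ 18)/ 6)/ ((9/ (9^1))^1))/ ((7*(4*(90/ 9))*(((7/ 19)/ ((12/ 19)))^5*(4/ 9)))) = 11016/ 588245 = 0.02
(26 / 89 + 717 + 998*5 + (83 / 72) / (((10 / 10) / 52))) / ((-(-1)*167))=9239113 / 267534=34.53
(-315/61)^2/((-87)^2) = 11025/3129361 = 0.00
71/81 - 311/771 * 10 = -65723/20817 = -3.16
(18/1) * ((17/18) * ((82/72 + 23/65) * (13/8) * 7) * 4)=415667/360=1154.63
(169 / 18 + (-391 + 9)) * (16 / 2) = -26828 / 9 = -2980.89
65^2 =4225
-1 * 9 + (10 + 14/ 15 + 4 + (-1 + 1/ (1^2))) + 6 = 179/ 15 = 11.93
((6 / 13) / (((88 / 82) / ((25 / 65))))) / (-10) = -123 / 7436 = -0.02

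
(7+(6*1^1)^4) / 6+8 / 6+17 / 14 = 1538 / 7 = 219.71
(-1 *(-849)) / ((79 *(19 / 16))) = 13584 / 1501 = 9.05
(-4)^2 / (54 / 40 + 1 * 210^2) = 320 / 882027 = 0.00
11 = 11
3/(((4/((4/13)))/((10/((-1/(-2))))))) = 60/13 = 4.62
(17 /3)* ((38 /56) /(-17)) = -19 /84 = -0.23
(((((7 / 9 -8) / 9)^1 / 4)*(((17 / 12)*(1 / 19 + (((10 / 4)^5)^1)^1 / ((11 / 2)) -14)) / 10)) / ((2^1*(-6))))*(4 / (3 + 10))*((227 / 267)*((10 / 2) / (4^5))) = 27302425 / 2369804304384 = 0.00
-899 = -899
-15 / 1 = -15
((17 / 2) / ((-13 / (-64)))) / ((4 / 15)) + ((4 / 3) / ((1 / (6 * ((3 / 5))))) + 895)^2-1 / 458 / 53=6388528731237 / 7889050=809796.96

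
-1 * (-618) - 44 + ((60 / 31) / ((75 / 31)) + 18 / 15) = 576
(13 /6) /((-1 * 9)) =-13 /54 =-0.24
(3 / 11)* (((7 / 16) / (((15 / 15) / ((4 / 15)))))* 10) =0.32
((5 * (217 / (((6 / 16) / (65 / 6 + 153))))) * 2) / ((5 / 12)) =2275317.33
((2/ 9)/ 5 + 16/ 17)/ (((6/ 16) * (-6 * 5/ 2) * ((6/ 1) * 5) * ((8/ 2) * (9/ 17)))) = -754/ 273375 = -0.00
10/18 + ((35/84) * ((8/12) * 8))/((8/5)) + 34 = 647/18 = 35.94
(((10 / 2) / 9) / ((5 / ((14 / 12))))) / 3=7 / 162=0.04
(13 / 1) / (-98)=-13 / 98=-0.13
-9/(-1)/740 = 9/740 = 0.01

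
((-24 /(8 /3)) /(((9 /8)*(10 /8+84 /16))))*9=-144 /13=-11.08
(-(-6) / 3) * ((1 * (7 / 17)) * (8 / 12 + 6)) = 280 / 51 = 5.49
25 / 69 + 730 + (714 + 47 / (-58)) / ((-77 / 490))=-83820470 / 22011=-3808.12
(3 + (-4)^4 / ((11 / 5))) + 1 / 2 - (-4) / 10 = 13229 / 110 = 120.26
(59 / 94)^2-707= -6243571 / 8836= -706.61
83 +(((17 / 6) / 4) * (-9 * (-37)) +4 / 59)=150541 / 472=318.94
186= 186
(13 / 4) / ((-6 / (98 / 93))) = -637 / 1116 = -0.57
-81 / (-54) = 3 / 2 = 1.50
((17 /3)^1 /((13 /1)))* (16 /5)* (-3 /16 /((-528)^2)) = -17 /18120960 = -0.00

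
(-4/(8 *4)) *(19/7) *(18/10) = -171/280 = -0.61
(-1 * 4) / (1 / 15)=-60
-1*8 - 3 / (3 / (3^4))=-89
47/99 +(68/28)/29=11224/20097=0.56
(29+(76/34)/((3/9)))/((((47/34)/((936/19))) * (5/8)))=9090432/4465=2035.93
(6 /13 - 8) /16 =-49 /104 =-0.47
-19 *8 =-152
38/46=19/23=0.83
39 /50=0.78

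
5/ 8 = 0.62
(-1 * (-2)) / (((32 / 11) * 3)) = 11 / 48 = 0.23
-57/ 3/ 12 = -19/ 12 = -1.58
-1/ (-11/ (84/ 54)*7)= 2/ 99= 0.02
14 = 14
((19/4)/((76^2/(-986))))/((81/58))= -0.58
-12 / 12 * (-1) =1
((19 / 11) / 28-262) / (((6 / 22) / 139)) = -11214103 / 84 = -133501.23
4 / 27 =0.15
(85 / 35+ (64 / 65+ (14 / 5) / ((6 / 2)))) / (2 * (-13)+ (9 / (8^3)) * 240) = -11168 / 55965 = -0.20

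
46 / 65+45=2971 / 65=45.71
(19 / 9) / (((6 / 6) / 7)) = 14.78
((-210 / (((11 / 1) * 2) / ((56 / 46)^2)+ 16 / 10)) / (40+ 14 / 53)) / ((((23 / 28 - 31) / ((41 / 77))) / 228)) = 81569900160 / 63931896743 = 1.28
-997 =-997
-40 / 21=-1.90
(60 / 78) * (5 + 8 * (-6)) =-430 / 13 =-33.08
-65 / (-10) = 6.50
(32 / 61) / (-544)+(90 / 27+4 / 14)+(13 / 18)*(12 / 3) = 425107 / 65331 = 6.51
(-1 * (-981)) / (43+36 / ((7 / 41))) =6867 / 1777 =3.86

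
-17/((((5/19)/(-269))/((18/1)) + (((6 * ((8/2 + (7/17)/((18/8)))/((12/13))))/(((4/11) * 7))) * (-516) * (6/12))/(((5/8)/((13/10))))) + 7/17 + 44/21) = 930559770/313635322001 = 0.00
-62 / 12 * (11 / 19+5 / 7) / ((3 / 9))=-2666 / 133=-20.05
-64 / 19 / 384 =-0.01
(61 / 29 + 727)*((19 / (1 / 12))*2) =9641664 / 29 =332471.17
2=2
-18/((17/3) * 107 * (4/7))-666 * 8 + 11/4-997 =-46001069/7276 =-6322.30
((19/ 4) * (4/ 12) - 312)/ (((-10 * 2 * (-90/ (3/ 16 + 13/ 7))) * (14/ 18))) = -34121/ 75264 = -0.45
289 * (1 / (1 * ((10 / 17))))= 4913 / 10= 491.30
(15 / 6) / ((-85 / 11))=-11 / 34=-0.32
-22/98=-11/49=-0.22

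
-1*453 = -453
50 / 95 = 10 / 19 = 0.53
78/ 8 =39/ 4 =9.75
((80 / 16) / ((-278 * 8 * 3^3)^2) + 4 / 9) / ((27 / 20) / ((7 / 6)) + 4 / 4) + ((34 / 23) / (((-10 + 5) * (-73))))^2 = 3953289293756408887 / 19186044468197500800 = 0.21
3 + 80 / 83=3.96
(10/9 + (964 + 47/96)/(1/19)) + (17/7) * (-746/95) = 3506222239/191520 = 18307.34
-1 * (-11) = 11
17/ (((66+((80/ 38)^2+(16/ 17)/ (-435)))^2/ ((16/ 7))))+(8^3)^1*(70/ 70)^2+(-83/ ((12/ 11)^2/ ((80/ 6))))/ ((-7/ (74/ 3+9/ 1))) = 49954362593282076862307/ 10022102090158546206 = 4984.42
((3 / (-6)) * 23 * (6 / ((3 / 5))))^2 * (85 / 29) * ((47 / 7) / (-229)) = -52833875 / 46487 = -1136.53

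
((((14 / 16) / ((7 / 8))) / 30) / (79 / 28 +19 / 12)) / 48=0.00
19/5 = 3.80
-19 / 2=-9.50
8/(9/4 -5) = -32/11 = -2.91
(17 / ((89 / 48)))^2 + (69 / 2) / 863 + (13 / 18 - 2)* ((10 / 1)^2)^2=-1561890963955 / 123044814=-12693.68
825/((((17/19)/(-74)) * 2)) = -579975/17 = -34116.18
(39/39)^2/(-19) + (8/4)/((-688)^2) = -236653/4496768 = -0.05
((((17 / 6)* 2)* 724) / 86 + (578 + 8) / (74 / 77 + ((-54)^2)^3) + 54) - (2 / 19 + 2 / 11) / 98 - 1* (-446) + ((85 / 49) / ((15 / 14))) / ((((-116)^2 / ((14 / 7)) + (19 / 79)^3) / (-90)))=109101763885726815672705440731 / 199206830128249030557355347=547.68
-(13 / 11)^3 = -2197 / 1331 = -1.65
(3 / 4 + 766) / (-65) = -3067 / 260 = -11.80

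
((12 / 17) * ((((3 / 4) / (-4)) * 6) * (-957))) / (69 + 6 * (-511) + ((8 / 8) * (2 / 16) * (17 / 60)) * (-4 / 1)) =-1550340 / 6114169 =-0.25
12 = 12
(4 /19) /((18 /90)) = 20 /19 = 1.05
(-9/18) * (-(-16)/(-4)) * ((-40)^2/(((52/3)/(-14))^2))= 352800/169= 2087.57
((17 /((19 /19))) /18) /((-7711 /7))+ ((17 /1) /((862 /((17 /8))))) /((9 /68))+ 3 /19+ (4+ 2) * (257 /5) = 1170236728621 /3788722740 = 308.87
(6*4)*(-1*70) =-1680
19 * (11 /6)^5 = 3059969 /7776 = 393.51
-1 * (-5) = 5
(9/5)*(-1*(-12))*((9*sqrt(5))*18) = 17496*sqrt(5)/5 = 7824.45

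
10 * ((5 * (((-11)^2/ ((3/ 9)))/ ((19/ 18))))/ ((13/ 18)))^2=3458145636000/ 61009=56682549.07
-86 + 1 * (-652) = -738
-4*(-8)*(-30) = -960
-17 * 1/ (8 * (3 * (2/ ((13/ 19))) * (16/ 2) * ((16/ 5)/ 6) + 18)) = -1105/ 28816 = -0.04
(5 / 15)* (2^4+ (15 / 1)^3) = 3391 / 3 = 1130.33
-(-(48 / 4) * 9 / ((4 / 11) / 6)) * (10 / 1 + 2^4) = 46332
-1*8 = -8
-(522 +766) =-1288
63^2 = 3969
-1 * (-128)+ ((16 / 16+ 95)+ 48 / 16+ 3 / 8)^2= 640217 / 64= 10003.39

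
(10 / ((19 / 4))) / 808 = 5 / 1919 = 0.00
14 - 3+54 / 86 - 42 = -1306 / 43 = -30.37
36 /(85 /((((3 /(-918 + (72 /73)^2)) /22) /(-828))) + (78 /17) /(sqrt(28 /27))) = 4028250420199199040 /52959865192401460890226871 - 25104045044 * sqrt(21) /158879595577204382670680613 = 0.00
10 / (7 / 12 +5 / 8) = 240 / 29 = 8.28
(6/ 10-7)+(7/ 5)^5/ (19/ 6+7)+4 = -356658/ 190625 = -1.87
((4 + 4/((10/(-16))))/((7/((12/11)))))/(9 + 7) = -9/385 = -0.02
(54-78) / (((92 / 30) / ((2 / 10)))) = -1.57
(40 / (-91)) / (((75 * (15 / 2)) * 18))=-8 / 184275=-0.00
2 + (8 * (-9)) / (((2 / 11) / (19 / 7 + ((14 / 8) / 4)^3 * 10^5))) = -3317186.14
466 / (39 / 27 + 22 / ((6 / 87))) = 2097 / 1442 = 1.45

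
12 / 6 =2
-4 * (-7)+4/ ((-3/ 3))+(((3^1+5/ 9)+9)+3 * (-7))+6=194/ 9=21.56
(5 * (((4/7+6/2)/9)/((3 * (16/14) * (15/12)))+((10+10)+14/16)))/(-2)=-22645/432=-52.42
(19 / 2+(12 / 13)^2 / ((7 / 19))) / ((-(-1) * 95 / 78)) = 4413 / 455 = 9.70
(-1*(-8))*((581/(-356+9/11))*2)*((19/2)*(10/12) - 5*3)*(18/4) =3259410/3907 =834.25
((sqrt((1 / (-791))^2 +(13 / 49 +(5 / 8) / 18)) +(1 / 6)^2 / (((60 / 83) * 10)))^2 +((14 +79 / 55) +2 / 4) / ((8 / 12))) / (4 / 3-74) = -11103319781810357 / 33334224295680000-83 * sqrt(27032117) / 7449321600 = -0.33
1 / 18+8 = 145 / 18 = 8.06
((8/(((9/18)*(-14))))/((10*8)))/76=-1/5320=-0.00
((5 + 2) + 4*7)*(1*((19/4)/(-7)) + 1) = 45/4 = 11.25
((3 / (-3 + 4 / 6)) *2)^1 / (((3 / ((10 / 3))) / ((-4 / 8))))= 10 / 7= 1.43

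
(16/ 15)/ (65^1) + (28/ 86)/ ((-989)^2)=672960898/ 41007722925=0.02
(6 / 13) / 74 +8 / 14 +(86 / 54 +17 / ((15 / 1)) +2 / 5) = 1683449 / 454545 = 3.70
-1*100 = -100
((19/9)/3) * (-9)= -19/3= -6.33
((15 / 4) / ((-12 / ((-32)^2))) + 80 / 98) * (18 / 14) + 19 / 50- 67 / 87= -612888071 / 1492050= -410.77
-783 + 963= 180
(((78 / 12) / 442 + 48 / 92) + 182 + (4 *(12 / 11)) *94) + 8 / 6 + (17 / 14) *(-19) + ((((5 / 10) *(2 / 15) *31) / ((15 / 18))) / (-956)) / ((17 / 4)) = 1232557526401 / 2158671900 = 570.98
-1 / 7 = -0.14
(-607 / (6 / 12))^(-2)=1 / 1473796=0.00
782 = 782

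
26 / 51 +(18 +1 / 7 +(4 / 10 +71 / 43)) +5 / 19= 20.97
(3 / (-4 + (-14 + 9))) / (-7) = 1 / 21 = 0.05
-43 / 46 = -0.93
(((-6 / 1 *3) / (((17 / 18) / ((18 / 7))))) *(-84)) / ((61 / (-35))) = -2362.04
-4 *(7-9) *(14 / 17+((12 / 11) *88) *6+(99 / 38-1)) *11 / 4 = 4110315 / 323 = 12725.43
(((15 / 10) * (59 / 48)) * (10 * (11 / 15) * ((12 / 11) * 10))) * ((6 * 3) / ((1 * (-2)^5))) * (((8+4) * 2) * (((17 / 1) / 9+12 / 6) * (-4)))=30975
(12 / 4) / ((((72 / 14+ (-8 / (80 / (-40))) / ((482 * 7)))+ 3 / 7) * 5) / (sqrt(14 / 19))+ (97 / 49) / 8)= 0.09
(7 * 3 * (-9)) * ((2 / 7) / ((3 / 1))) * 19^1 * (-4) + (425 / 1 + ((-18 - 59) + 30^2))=2616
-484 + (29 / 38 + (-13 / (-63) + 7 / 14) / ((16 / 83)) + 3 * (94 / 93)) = -565855505 / 1187424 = -476.54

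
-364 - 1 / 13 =-4733 / 13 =-364.08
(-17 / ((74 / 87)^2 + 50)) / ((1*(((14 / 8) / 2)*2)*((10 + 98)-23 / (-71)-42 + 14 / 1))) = -0.00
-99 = -99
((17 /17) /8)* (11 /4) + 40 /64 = 0.97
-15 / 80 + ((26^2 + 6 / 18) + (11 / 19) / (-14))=4316251 / 6384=676.10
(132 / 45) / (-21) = -44 / 315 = -0.14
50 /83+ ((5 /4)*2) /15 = 383 /498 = 0.77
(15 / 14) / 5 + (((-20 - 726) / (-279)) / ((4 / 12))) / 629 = 185935 / 818958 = 0.23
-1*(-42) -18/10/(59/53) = 11913/295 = 40.38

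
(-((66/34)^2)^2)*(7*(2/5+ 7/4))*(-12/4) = 1070886663/1670420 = 641.09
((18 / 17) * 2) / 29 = 36 / 493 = 0.07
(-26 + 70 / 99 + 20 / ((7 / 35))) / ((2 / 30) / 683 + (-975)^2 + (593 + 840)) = 0.00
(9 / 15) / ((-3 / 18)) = -18 / 5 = -3.60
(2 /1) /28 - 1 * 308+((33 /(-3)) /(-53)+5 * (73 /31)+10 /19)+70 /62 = -128616561 /437038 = -294.29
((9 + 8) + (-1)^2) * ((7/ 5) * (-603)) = -15195.60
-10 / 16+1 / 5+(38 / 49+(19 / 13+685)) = 17499971 / 25480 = 686.81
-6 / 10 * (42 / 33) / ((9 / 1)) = -14 / 165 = -0.08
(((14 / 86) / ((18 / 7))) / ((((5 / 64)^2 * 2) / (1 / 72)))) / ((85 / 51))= 6272 / 145125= 0.04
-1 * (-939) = 939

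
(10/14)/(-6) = -5/42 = -0.12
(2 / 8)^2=1 / 16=0.06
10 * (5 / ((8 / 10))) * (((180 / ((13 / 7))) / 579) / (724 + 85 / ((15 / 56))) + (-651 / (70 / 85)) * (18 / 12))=-1161755598375 / 15676232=-74109.36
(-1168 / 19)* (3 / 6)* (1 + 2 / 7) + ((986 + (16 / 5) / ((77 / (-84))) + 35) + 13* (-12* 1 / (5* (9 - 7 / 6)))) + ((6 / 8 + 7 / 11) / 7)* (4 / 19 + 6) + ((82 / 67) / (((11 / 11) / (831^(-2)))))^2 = 975.24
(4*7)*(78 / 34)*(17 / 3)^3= 105196 / 9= 11688.44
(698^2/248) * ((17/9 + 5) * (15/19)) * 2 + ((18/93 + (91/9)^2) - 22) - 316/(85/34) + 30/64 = 162768553759/7633440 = 21323.09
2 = 2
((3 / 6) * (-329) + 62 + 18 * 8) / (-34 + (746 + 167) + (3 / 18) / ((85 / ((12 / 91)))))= 642005 / 13598134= 0.05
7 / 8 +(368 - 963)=-4753 / 8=-594.12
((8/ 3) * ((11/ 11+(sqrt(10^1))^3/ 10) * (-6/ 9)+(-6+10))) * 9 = 80 - 16 * sqrt(10) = 29.40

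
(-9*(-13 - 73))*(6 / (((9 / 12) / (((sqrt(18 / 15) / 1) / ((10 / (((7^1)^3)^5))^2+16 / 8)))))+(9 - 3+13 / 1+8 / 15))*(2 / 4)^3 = 2907574897499301293334359121*sqrt(30) / 37565567151153763479772165+37797 / 20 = 2313.79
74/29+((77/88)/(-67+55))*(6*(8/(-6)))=1091/348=3.14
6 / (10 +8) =1 / 3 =0.33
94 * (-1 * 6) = -564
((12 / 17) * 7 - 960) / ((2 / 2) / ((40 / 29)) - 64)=649440 / 43027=15.09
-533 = -533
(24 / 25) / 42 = 4 / 175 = 0.02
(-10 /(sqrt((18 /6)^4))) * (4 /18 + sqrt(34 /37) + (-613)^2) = -417522.42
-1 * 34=-34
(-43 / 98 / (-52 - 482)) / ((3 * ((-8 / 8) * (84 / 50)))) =-1075 / 6593832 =-0.00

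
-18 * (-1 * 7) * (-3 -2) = -630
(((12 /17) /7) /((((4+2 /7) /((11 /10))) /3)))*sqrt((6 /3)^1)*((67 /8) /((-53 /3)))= -6633*sqrt(2) /180200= -0.05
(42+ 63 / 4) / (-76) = -0.76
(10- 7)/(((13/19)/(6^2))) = 2052/13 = 157.85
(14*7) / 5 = 98 / 5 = 19.60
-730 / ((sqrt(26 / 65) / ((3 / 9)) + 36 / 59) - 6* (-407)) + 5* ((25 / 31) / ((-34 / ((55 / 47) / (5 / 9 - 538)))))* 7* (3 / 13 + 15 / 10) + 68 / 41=1270565* sqrt(10) / 17307360387 + 860672746027541867653 / 631545373317911446836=1.36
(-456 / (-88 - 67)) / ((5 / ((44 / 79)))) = 20064 / 61225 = 0.33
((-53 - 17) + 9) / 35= -1.74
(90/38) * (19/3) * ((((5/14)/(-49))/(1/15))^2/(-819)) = -9375/42824236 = -0.00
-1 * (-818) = 818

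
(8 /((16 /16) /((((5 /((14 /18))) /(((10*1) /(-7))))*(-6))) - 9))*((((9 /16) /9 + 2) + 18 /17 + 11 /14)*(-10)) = 34.87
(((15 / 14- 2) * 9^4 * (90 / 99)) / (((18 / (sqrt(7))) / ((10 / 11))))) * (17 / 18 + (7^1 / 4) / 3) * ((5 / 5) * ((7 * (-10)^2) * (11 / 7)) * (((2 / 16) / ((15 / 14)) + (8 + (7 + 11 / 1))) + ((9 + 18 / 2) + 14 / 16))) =-55957905.99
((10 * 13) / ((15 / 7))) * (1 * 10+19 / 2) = 1183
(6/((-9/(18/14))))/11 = -6/77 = -0.08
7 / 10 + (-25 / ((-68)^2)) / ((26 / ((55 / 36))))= 15141349 / 21640320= 0.70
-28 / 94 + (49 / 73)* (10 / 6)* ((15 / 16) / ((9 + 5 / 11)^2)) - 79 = -47076552401 / 593755136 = -79.29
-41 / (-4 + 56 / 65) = 2665 / 204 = 13.06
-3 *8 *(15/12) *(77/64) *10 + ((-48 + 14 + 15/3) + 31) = -5743/16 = -358.94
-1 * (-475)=475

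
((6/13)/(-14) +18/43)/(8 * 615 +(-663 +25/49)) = 10563/116617462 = 0.00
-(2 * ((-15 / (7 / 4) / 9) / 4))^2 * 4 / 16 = -25 / 441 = -0.06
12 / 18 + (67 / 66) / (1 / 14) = 491 / 33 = 14.88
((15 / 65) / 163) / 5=3 / 10595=0.00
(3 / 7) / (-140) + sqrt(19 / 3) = -3 / 980 + sqrt(57) / 3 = 2.51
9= 9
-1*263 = -263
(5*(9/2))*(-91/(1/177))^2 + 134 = 11674595473/2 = 5837297736.50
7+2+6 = 15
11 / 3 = 3.67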